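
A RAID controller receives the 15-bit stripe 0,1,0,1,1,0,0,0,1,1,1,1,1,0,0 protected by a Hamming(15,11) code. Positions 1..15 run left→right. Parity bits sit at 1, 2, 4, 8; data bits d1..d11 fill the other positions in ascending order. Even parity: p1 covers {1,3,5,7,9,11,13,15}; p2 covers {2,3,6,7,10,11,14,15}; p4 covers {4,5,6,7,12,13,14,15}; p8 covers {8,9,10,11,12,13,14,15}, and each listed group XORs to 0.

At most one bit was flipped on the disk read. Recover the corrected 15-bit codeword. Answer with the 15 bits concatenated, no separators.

010110001011100

s1 (pos 1,3,5,7,9,11,13,15): 0⊕0⊕1⊕0⊕1⊕1⊕1⊕0 = 0
s2 (pos 2,3,6,7,10,11,14,15): 1⊕0⊕0⊕0⊕1⊕1⊕0⊕0 = 1
s4 (pos 4,5,6,7,12,13,14,15): 1⊕1⊕0⊕0⊕1⊕1⊕0⊕0 = 0
s8 (pos 8,9,10,11,12,13,14,15): 0⊕1⊕1⊕1⊕1⊕1⊕0⊕0 = 1
Syndrome s8…s1 = 1010 → error at position 10.
Flip position 10: 010110001111100 → 010110001011100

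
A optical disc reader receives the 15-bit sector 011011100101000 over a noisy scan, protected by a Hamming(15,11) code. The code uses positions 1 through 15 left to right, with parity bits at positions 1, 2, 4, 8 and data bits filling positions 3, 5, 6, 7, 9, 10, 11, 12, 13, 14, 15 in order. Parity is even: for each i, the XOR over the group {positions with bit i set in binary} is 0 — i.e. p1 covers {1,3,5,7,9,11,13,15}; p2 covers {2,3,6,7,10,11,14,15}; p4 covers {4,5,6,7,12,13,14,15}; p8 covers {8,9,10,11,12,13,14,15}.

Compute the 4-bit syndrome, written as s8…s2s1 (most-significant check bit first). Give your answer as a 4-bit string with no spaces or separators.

s1 (pos 1,3,5,7,9,11,13,15): 0⊕1⊕1⊕1⊕0⊕0⊕0⊕0 = 1
s2 (pos 2,3,6,7,10,11,14,15): 1⊕1⊕1⊕1⊕1⊕0⊕0⊕0 = 1
s4 (pos 4,5,6,7,12,13,14,15): 0⊕1⊕1⊕1⊕1⊕0⊕0⊕0 = 0
s8 (pos 8,9,10,11,12,13,14,15): 0⊕0⊕1⊕0⊕1⊕0⊕0⊕0 = 0
Syndrome s8…s1 = 0011 → error at position 3.

0011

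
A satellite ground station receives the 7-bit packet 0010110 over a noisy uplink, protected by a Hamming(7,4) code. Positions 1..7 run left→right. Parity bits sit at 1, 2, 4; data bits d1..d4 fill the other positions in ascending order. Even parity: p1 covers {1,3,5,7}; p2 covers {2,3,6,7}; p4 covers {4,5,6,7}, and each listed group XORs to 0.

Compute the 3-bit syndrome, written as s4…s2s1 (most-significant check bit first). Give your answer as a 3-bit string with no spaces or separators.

000

s1 (pos 1,3,5,7): 0⊕1⊕1⊕0 = 0
s2 (pos 2,3,6,7): 0⊕1⊕1⊕0 = 0
s4 (pos 4,5,6,7): 0⊕1⊕1⊕0 = 0
Syndrome s4…s1 = 000 → no error.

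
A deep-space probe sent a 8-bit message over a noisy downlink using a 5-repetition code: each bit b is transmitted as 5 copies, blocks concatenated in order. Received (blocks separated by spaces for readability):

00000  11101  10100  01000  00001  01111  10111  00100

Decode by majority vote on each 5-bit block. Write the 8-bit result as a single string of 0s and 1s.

01000110

Block 1 (00000): 0 ones → 0
Block 2 (11101): 4 ones → 1
Block 3 (10100): 2 ones → 0
Block 4 (01000): 1 one → 0
Block 5 (00001): 1 one → 0
Block 6 (01111): 4 ones → 1
Block 7 (10111): 4 ones → 1
Block 8 (00100): 1 one → 0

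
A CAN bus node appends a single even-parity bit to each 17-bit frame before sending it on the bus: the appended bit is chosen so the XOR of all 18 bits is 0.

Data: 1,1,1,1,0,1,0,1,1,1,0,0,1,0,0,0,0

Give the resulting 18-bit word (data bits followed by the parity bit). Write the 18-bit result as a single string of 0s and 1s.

XOR of the 17 data bits: 1⊕1⊕1⊕1⊕0⊕1⊕0⊕1⊕1⊕1⊕0⊕0⊕1⊕0⊕0⊕0⊕0 = 1
Parity bit = 1 (so all 18 bits XOR to 0).

111101011100100001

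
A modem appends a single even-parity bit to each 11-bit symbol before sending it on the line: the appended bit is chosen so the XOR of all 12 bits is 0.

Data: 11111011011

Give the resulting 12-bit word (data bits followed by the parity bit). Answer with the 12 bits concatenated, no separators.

111110110111

XOR of the 11 data bits: 1⊕1⊕1⊕1⊕1⊕0⊕1⊕1⊕0⊕1⊕1 = 1
Parity bit = 1 (so all 12 bits XOR to 0).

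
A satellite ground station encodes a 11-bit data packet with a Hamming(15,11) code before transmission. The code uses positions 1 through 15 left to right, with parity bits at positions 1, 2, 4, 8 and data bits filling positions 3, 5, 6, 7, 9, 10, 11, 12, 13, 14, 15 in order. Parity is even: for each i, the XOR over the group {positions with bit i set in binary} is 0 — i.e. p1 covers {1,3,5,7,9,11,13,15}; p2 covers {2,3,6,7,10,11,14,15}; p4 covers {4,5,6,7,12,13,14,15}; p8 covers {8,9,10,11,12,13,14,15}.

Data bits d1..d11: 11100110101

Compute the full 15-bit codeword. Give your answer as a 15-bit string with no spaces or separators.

111011000110101

Place data at non-parity positions: p1 p2 1 p4 1 1 0 p8 0 1 1 0 1 0 1
p1 (pos 1,3,5,7,9,11,13,15): XOR of data positions = 1⊕1⊕0⊕0⊕1⊕1⊕1 = 1
p2 (pos 2,3,6,7,10,11,14,15): XOR of data positions = 1⊕1⊕0⊕1⊕1⊕0⊕1 = 1
p4 (pos 4,5,6,7,12,13,14,15): XOR of data positions = 1⊕1⊕0⊕0⊕1⊕0⊕1 = 0
p8 (pos 8,9,10,11,12,13,14,15): XOR of data positions = 0⊕1⊕1⊕0⊕1⊕0⊕1 = 0
Codeword: 111011000110101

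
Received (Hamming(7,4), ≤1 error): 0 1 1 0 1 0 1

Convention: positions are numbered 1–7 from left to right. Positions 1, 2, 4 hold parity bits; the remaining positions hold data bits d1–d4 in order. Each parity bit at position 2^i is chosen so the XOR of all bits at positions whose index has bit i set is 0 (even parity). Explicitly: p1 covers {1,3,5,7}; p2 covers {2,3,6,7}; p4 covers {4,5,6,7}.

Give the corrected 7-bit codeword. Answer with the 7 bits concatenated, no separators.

0100101

s1 (pos 1,3,5,7): 0⊕1⊕1⊕1 = 1
s2 (pos 2,3,6,7): 1⊕1⊕0⊕1 = 1
s4 (pos 4,5,6,7): 0⊕1⊕0⊕1 = 0
Syndrome s4…s1 = 011 → error at position 3.
Flip position 3: 0110101 → 0100101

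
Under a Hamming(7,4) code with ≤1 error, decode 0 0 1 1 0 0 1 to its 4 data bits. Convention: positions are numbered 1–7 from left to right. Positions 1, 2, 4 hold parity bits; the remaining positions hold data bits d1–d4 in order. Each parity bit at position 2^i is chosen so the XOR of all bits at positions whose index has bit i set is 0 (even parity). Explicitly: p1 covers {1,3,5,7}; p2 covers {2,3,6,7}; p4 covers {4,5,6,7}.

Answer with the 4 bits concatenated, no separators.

1001

s1 (pos 1,3,5,7): 0⊕1⊕0⊕1 = 0
s2 (pos 2,3,6,7): 0⊕1⊕0⊕1 = 0
s4 (pos 4,5,6,7): 1⊕0⊕0⊕1 = 0
Syndrome s4…s1 = 000 → no error.
Read data bits from positions 3,5,6,7: 1001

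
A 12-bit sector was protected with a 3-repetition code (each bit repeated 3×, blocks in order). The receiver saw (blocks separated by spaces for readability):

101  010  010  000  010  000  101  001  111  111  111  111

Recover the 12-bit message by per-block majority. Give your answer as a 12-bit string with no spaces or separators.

Block 1 (101): 2 ones → 1
Block 2 (010): 1 one → 0
Block 3 (010): 1 one → 0
Block 4 (000): 0 ones → 0
Block 5 (010): 1 one → 0
Block 6 (000): 0 ones → 0
Block 7 (101): 2 ones → 1
Block 8 (001): 1 one → 0
Block 9 (111): 3 ones → 1
Block 10 (111): 3 ones → 1
Block 11 (111): 3 ones → 1
Block 12 (111): 3 ones → 1

100000101111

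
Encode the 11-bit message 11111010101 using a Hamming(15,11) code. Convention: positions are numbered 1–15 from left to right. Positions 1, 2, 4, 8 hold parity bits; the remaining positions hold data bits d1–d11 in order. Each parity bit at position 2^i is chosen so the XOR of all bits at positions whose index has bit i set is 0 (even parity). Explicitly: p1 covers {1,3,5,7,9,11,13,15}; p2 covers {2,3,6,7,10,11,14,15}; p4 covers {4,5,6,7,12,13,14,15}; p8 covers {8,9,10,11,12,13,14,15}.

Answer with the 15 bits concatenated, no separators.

111111101010101

Place data at non-parity positions: p1 p2 1 p4 1 1 1 p8 1 0 1 0 1 0 1
p1 (pos 1,3,5,7,9,11,13,15): XOR of data positions = 1⊕1⊕1⊕1⊕1⊕1⊕1 = 1
p2 (pos 2,3,6,7,10,11,14,15): XOR of data positions = 1⊕1⊕1⊕0⊕1⊕0⊕1 = 1
p4 (pos 4,5,6,7,12,13,14,15): XOR of data positions = 1⊕1⊕1⊕0⊕1⊕0⊕1 = 1
p8 (pos 8,9,10,11,12,13,14,15): XOR of data positions = 1⊕0⊕1⊕0⊕1⊕0⊕1 = 0
Codeword: 111111101010101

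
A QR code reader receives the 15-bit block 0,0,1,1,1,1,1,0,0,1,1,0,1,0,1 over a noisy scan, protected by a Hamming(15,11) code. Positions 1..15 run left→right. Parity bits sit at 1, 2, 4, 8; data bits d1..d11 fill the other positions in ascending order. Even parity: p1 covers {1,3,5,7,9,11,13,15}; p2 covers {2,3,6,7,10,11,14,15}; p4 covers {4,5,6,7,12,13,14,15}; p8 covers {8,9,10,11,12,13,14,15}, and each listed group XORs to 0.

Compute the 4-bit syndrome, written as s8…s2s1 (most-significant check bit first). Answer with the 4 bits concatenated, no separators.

s1 (pos 1,3,5,7,9,11,13,15): 0⊕1⊕1⊕1⊕0⊕1⊕1⊕1 = 0
s2 (pos 2,3,6,7,10,11,14,15): 0⊕1⊕1⊕1⊕1⊕1⊕0⊕1 = 0
s4 (pos 4,5,6,7,12,13,14,15): 1⊕1⊕1⊕1⊕0⊕1⊕0⊕1 = 0
s8 (pos 8,9,10,11,12,13,14,15): 0⊕0⊕1⊕1⊕0⊕1⊕0⊕1 = 0
Syndrome s8…s1 = 0000 → no error.

0000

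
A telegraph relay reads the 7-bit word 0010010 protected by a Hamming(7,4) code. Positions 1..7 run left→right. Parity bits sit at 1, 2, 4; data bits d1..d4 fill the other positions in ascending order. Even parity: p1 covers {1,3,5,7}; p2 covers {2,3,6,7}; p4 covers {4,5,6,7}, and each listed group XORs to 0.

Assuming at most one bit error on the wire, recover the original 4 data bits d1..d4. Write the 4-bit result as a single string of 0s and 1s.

1110

s1 (pos 1,3,5,7): 0⊕1⊕0⊕0 = 1
s2 (pos 2,3,6,7): 0⊕1⊕1⊕0 = 0
s4 (pos 4,5,6,7): 0⊕0⊕1⊕0 = 1
Syndrome s4…s1 = 101 → error at position 5.
Flip position 5: 0010010 → 0010110
Read data bits from positions 3,5,6,7: 1110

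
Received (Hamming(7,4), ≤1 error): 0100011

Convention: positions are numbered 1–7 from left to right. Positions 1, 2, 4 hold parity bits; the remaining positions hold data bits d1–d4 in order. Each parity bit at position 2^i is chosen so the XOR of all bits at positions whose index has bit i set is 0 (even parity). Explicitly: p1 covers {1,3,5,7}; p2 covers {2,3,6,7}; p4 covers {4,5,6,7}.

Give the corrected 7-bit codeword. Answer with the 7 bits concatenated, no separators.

0110011

s1 (pos 1,3,5,7): 0⊕0⊕0⊕1 = 1
s2 (pos 2,3,6,7): 1⊕0⊕1⊕1 = 1
s4 (pos 4,5,6,7): 0⊕0⊕1⊕1 = 0
Syndrome s4…s1 = 011 → error at position 3.
Flip position 3: 0100011 → 0110011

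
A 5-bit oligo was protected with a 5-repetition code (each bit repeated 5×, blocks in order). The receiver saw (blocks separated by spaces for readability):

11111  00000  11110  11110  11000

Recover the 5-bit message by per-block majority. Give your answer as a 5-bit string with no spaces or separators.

10110

Block 1 (11111): 5 ones → 1
Block 2 (00000): 0 ones → 0
Block 3 (11110): 4 ones → 1
Block 4 (11110): 4 ones → 1
Block 5 (11000): 2 ones → 0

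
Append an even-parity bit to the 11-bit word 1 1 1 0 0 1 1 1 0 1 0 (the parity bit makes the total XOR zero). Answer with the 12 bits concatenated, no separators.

XOR of the 11 data bits: 1⊕1⊕1⊕0⊕0⊕1⊕1⊕1⊕0⊕1⊕0 = 1
Parity bit = 1 (so all 12 bits XOR to 0).

111001110101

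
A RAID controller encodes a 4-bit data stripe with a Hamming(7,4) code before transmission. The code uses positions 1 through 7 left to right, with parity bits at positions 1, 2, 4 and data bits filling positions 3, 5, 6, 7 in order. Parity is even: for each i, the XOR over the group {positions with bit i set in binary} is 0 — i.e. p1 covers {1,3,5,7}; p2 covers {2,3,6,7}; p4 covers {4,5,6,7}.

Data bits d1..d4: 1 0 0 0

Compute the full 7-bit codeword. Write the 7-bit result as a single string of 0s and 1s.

1110000

Place data at non-parity positions: p1 p2 1 p4 0 0 0
p1 (pos 1,3,5,7): XOR of data positions = 1⊕0⊕0 = 1
p2 (pos 2,3,6,7): XOR of data positions = 1⊕0⊕0 = 1
p4 (pos 4,5,6,7): XOR of data positions = 0⊕0⊕0 = 0
Codeword: 1110000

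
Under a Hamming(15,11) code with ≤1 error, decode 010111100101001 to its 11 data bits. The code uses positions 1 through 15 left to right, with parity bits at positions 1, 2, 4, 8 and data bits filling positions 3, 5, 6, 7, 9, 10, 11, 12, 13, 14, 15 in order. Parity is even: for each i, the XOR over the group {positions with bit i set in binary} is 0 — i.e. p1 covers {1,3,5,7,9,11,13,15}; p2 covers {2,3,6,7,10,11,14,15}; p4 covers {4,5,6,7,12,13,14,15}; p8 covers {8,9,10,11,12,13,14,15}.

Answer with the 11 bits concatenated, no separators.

s1 (pos 1,3,5,7,9,11,13,15): 0⊕0⊕1⊕1⊕0⊕0⊕0⊕1 = 1
s2 (pos 2,3,6,7,10,11,14,15): 1⊕0⊕1⊕1⊕1⊕0⊕0⊕1 = 1
s4 (pos 4,5,6,7,12,13,14,15): 1⊕1⊕1⊕1⊕1⊕0⊕0⊕1 = 0
s8 (pos 8,9,10,11,12,13,14,15): 0⊕0⊕1⊕0⊕1⊕0⊕0⊕1 = 1
Syndrome s8…s1 = 1011 → error at position 11.
Flip position 11: 010111100101001 → 010111100111001
Read data bits from positions 3,5,6,7,9,10,11,12,13,14,15: 01110111001

01110111001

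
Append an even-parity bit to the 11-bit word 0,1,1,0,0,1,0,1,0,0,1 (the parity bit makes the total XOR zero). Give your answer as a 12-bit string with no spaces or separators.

XOR of the 11 data bits: 0⊕1⊕1⊕0⊕0⊕1⊕0⊕1⊕0⊕0⊕1 = 1
Parity bit = 1 (so all 12 bits XOR to 0).

011001010011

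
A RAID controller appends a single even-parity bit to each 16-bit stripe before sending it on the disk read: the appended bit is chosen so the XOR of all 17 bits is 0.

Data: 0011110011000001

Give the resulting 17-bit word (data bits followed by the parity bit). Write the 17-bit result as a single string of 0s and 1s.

00111100110000011

XOR of the 16 data bits: 0⊕0⊕1⊕1⊕1⊕1⊕0⊕0⊕1⊕1⊕0⊕0⊕0⊕0⊕0⊕1 = 1
Parity bit = 1 (so all 17 bits XOR to 0).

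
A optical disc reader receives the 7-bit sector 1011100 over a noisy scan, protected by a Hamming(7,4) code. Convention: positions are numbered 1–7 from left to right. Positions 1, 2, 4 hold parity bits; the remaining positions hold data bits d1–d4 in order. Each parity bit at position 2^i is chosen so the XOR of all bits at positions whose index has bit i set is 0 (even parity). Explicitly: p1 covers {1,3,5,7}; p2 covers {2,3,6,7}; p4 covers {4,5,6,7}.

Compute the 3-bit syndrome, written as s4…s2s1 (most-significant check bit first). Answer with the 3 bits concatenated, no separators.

011

s1 (pos 1,3,5,7): 1⊕1⊕1⊕0 = 1
s2 (pos 2,3,6,7): 0⊕1⊕0⊕0 = 1
s4 (pos 4,5,6,7): 1⊕1⊕0⊕0 = 0
Syndrome s4…s1 = 011 → error at position 3.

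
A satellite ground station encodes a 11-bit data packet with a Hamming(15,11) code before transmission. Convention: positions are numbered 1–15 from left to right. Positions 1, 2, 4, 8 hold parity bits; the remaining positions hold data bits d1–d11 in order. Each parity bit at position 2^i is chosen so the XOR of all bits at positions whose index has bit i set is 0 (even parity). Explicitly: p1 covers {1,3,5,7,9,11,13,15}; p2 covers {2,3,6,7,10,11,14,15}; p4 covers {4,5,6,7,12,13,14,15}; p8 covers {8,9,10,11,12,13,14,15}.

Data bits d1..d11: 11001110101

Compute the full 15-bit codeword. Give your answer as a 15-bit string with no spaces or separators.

001110011110101

Place data at non-parity positions: p1 p2 1 p4 1 0 0 p8 1 1 1 0 1 0 1
p1 (pos 1,3,5,7,9,11,13,15): XOR of data positions = 1⊕1⊕0⊕1⊕1⊕1⊕1 = 0
p2 (pos 2,3,6,7,10,11,14,15): XOR of data positions = 1⊕0⊕0⊕1⊕1⊕0⊕1 = 0
p4 (pos 4,5,6,7,12,13,14,15): XOR of data positions = 1⊕0⊕0⊕0⊕1⊕0⊕1 = 1
p8 (pos 8,9,10,11,12,13,14,15): XOR of data positions = 1⊕1⊕1⊕0⊕1⊕0⊕1 = 1
Codeword: 001110011110101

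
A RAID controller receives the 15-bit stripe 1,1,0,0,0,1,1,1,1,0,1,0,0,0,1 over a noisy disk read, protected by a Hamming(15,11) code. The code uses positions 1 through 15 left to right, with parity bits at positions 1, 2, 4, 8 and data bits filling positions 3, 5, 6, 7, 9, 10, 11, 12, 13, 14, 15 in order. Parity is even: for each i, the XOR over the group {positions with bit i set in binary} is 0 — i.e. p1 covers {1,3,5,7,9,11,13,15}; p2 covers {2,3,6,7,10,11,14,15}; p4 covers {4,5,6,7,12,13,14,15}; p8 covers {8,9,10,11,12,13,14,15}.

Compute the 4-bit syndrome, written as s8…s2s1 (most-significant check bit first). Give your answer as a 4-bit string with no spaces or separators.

0111

s1 (pos 1,3,5,7,9,11,13,15): 1⊕0⊕0⊕1⊕1⊕1⊕0⊕1 = 1
s2 (pos 2,3,6,7,10,11,14,15): 1⊕0⊕1⊕1⊕0⊕1⊕0⊕1 = 1
s4 (pos 4,5,6,7,12,13,14,15): 0⊕0⊕1⊕1⊕0⊕0⊕0⊕1 = 1
s8 (pos 8,9,10,11,12,13,14,15): 1⊕1⊕0⊕1⊕0⊕0⊕0⊕1 = 0
Syndrome s8…s1 = 0111 → error at position 7.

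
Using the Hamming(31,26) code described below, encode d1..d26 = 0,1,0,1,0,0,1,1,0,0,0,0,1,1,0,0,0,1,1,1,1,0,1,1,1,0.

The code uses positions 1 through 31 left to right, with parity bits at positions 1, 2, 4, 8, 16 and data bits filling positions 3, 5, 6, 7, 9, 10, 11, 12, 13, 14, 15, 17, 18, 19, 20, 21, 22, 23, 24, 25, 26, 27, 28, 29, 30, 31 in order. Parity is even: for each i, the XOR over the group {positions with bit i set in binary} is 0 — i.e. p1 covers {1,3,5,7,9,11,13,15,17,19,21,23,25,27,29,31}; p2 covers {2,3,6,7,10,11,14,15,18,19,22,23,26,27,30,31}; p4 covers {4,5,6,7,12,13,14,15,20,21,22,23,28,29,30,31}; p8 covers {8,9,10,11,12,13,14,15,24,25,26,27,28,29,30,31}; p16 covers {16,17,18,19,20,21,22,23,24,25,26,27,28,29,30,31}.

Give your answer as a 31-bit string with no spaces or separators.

1101101000110001011000111101110

Place data at non-parity positions: p1 p2 0 p4 1 0 1 p8 0 0 1 1 0 0 0 p16 0 1 1 0 0 0 1 1 1 1 0 1 1 1 0
p1 (pos 1,3,5,7,9,11,13,15,17,19,21,23,25,27,29,31): XOR of data positions = 0⊕1⊕1⊕0⊕1⊕0⊕0⊕0⊕1⊕0⊕1⊕1⊕0⊕1⊕0 = 1
p2 (pos 2,3,6,7,10,11,14,15,18,19,22,23,26,27,30,31): XOR of data positions = 0⊕0⊕1⊕0⊕1⊕0⊕0⊕1⊕1⊕0⊕1⊕1⊕0⊕1⊕0 = 1
p4 (pos 4,5,6,7,12,13,14,15,20,21,22,23,28,29,30,31): XOR of data positions = 1⊕0⊕1⊕1⊕0⊕0⊕0⊕0⊕0⊕0⊕1⊕1⊕1⊕1⊕0 = 1
p8 (pos 8,9,10,11,12,13,14,15,24,25,26,27,28,29,30,31): XOR of data positions = 0⊕0⊕1⊕1⊕0⊕0⊕0⊕1⊕1⊕1⊕0⊕1⊕1⊕1⊕0 = 0
p16 (pos 16,17,18,19,20,21,22,23,24,25,26,27,28,29,30,31): XOR of data positions = 0⊕1⊕1⊕0⊕0⊕0⊕1⊕1⊕1⊕1⊕0⊕1⊕1⊕1⊕0 = 1
Codeword: 1101101000110001011000111101110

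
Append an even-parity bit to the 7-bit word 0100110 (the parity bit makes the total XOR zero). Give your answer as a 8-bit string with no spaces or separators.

01001101

XOR of the 7 data bits: 0⊕1⊕0⊕0⊕1⊕1⊕0 = 1
Parity bit = 1 (so all 8 bits XOR to 0).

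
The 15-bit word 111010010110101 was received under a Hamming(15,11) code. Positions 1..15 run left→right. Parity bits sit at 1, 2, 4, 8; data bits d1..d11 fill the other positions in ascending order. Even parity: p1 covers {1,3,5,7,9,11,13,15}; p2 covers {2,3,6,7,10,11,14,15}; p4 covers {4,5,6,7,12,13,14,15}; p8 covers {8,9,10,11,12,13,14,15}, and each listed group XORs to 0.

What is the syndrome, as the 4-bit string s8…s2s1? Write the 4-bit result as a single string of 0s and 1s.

s1 (pos 1,3,5,7,9,11,13,15): 1⊕1⊕1⊕0⊕0⊕1⊕1⊕1 = 0
s2 (pos 2,3,6,7,10,11,14,15): 1⊕1⊕0⊕0⊕1⊕1⊕0⊕1 = 1
s4 (pos 4,5,6,7,12,13,14,15): 0⊕1⊕0⊕0⊕0⊕1⊕0⊕1 = 1
s8 (pos 8,9,10,11,12,13,14,15): 1⊕0⊕1⊕1⊕0⊕1⊕0⊕1 = 1
Syndrome s8…s1 = 1110 → error at position 14.

1110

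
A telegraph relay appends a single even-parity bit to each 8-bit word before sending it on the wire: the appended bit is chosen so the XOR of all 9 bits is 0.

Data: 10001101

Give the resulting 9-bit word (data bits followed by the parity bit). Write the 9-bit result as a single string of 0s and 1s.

100011010

XOR of the 8 data bits: 1⊕0⊕0⊕0⊕1⊕1⊕0⊕1 = 0
Parity bit = 0 (so all 9 bits XOR to 0).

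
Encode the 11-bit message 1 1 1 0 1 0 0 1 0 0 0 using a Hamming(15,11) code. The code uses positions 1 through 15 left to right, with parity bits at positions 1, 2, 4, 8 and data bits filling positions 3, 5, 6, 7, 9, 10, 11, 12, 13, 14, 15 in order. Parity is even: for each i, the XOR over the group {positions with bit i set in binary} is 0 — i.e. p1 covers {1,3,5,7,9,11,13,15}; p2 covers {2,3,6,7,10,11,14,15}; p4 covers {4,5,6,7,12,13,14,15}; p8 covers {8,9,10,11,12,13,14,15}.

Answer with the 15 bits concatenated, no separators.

Place data at non-parity positions: p1 p2 1 p4 1 1 0 p8 1 0 0 1 0 0 0
p1 (pos 1,3,5,7,9,11,13,15): XOR of data positions = 1⊕1⊕0⊕1⊕0⊕0⊕0 = 1
p2 (pos 2,3,6,7,10,11,14,15): XOR of data positions = 1⊕1⊕0⊕0⊕0⊕0⊕0 = 0
p4 (pos 4,5,6,7,12,13,14,15): XOR of data positions = 1⊕1⊕0⊕1⊕0⊕0⊕0 = 1
p8 (pos 8,9,10,11,12,13,14,15): XOR of data positions = 1⊕0⊕0⊕1⊕0⊕0⊕0 = 0
Codeword: 101111001001000

101111001001000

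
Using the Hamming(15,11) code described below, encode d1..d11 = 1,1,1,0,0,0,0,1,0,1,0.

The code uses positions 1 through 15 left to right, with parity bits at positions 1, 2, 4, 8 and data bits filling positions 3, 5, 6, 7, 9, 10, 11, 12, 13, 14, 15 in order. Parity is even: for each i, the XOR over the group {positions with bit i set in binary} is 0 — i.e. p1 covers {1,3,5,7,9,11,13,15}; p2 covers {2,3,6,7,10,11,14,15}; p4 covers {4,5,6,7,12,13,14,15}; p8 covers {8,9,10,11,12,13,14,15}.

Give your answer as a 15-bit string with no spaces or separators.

Place data at non-parity positions: p1 p2 1 p4 1 1 0 p8 0 0 0 1 0 1 0
p1 (pos 1,3,5,7,9,11,13,15): XOR of data positions = 1⊕1⊕0⊕0⊕0⊕0⊕0 = 0
p2 (pos 2,3,6,7,10,11,14,15): XOR of data positions = 1⊕1⊕0⊕0⊕0⊕1⊕0 = 1
p4 (pos 4,5,6,7,12,13,14,15): XOR of data positions = 1⊕1⊕0⊕1⊕0⊕1⊕0 = 0
p8 (pos 8,9,10,11,12,13,14,15): XOR of data positions = 0⊕0⊕0⊕1⊕0⊕1⊕0 = 0
Codeword: 011011000001010

011011000001010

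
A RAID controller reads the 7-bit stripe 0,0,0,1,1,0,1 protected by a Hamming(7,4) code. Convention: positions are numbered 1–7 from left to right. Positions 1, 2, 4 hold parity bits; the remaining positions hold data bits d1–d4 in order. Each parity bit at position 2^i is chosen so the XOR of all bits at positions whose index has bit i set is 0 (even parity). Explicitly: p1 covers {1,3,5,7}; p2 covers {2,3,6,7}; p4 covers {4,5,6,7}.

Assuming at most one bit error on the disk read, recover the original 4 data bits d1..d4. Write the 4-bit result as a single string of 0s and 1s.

0111

s1 (pos 1,3,5,7): 0⊕0⊕1⊕1 = 0
s2 (pos 2,3,6,7): 0⊕0⊕0⊕1 = 1
s4 (pos 4,5,6,7): 1⊕1⊕0⊕1 = 1
Syndrome s4…s1 = 110 → error at position 6.
Flip position 6: 0001101 → 0001111
Read data bits from positions 3,5,6,7: 0111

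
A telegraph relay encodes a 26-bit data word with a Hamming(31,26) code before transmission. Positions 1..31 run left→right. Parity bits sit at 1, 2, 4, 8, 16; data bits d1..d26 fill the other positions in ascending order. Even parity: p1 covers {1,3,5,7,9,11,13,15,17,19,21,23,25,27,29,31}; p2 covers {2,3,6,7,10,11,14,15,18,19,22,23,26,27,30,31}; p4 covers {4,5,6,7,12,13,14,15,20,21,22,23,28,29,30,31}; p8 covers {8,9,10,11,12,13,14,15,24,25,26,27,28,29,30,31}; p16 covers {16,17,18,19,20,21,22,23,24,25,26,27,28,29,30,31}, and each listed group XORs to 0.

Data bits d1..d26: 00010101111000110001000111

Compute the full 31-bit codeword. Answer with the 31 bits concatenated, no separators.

1000001101011110000110001000111

Place data at non-parity positions: p1 p2 0 p4 0 0 1 p8 0 1 0 1 1 1 1 p16 0 0 0 1 1 0 0 0 1 0 0 0 1 1 1
p1 (pos 1,3,5,7,9,11,13,15,17,19,21,23,25,27,29,31): XOR of data positions = 0⊕0⊕1⊕0⊕0⊕1⊕1⊕0⊕0⊕1⊕0⊕1⊕0⊕1⊕1 = 1
p2 (pos 2,3,6,7,10,11,14,15,18,19,22,23,26,27,30,31): XOR of data positions = 0⊕0⊕1⊕1⊕0⊕1⊕1⊕0⊕0⊕0⊕0⊕0⊕0⊕1⊕1 = 0
p4 (pos 4,5,6,7,12,13,14,15,20,21,22,23,28,29,30,31): XOR of data positions = 0⊕0⊕1⊕1⊕1⊕1⊕1⊕1⊕1⊕0⊕0⊕0⊕1⊕1⊕1 = 0
p8 (pos 8,9,10,11,12,13,14,15,24,25,26,27,28,29,30,31): XOR of data positions = 0⊕1⊕0⊕1⊕1⊕1⊕1⊕0⊕1⊕0⊕0⊕0⊕1⊕1⊕1 = 1
p16 (pos 16,17,18,19,20,21,22,23,24,25,26,27,28,29,30,31): XOR of data positions = 0⊕0⊕0⊕1⊕1⊕0⊕0⊕0⊕1⊕0⊕0⊕0⊕1⊕1⊕1 = 0
Codeword: 1000001101011110000110001000111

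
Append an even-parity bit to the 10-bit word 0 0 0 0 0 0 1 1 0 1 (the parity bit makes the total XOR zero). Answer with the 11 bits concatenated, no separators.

XOR of the 10 data bits: 0⊕0⊕0⊕0⊕0⊕0⊕1⊕1⊕0⊕1 = 1
Parity bit = 1 (so all 11 bits XOR to 0).

00000011011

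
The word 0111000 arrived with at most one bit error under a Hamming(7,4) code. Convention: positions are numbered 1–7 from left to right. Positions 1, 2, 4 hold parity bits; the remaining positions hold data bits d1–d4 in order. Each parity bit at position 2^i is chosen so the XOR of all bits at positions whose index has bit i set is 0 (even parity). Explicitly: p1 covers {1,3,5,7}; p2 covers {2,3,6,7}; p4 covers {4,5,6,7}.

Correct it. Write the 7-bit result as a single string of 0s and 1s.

0111100

s1 (pos 1,3,5,7): 0⊕1⊕0⊕0 = 1
s2 (pos 2,3,6,7): 1⊕1⊕0⊕0 = 0
s4 (pos 4,5,6,7): 1⊕0⊕0⊕0 = 1
Syndrome s4…s1 = 101 → error at position 5.
Flip position 5: 0111000 → 0111100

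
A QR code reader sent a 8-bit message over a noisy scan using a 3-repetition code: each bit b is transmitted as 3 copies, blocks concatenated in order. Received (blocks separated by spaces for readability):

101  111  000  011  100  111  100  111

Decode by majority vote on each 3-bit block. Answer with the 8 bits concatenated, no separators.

11010101

Block 1 (101): 2 ones → 1
Block 2 (111): 3 ones → 1
Block 3 (000): 0 ones → 0
Block 4 (011): 2 ones → 1
Block 5 (100): 1 one → 0
Block 6 (111): 3 ones → 1
Block 7 (100): 1 one → 0
Block 8 (111): 3 ones → 1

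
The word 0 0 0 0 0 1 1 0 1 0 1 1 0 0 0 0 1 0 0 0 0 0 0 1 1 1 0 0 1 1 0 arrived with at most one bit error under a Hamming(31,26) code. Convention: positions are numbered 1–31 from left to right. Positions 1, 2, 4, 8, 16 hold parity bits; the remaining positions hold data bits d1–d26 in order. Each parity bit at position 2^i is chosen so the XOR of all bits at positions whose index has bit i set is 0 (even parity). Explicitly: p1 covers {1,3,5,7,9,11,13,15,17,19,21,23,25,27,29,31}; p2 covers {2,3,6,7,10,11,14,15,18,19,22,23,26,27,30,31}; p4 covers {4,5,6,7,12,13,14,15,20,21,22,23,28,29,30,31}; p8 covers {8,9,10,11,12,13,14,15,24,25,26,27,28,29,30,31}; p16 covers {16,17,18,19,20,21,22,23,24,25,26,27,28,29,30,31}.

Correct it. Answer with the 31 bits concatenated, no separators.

s1 (pos 1,3,5,7,9,11,13,15,17,19,21,23,25,27,29,31): 0⊕0⊕0⊕1⊕1⊕1⊕0⊕0⊕1⊕0⊕0⊕0⊕1⊕0⊕1⊕0 = 0
s2 (pos 2,3,6,7,10,11,14,15,18,19,22,23,26,27,30,31): 0⊕0⊕1⊕1⊕0⊕1⊕0⊕0⊕0⊕0⊕0⊕0⊕1⊕0⊕1⊕0 = 1
s4 (pos 4,5,6,7,12,13,14,15,20,21,22,23,28,29,30,31): 0⊕0⊕1⊕1⊕1⊕0⊕0⊕0⊕0⊕0⊕0⊕0⊕0⊕1⊕1⊕0 = 1
s8 (pos 8,9,10,11,12,13,14,15,24,25,26,27,28,29,30,31): 0⊕1⊕0⊕1⊕1⊕0⊕0⊕0⊕1⊕1⊕1⊕0⊕0⊕1⊕1⊕0 = 0
s16 (pos 16,17,18,19,20,21,22,23,24,25,26,27,28,29,30,31): 0⊕1⊕0⊕0⊕0⊕0⊕0⊕0⊕1⊕1⊕1⊕0⊕0⊕1⊕1⊕0 = 0
Syndrome s16…s1 = 00110 → error at position 6.
Flip position 6: 0000011010110000100000011100110 → 0000001010110000100000011100110

0000001010110000100000011100110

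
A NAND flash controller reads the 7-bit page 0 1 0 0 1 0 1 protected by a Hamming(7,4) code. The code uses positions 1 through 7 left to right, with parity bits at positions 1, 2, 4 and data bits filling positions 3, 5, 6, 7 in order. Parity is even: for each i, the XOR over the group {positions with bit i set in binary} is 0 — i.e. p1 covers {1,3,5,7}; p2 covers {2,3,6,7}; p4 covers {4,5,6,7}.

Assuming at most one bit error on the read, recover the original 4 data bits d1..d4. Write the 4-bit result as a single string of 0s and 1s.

s1 (pos 1,3,5,7): 0⊕0⊕1⊕1 = 0
s2 (pos 2,3,6,7): 1⊕0⊕0⊕1 = 0
s4 (pos 4,5,6,7): 0⊕1⊕0⊕1 = 0
Syndrome s4…s1 = 000 → no error.
Read data bits from positions 3,5,6,7: 0101

0101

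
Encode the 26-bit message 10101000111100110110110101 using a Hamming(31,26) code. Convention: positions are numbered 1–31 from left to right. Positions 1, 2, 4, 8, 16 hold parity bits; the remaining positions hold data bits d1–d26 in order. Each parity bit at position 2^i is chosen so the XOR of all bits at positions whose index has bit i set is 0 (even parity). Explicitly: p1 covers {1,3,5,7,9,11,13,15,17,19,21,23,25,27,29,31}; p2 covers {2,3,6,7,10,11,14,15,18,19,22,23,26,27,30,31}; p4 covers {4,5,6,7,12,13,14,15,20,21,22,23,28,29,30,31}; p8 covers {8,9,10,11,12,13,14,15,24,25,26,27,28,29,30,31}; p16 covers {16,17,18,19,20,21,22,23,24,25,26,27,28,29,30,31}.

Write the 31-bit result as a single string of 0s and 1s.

Place data at non-parity positions: p1 p2 1 p4 0 1 0 p8 1 0 0 0 1 1 1 p16 1 0 0 1 1 0 1 1 0 1 1 0 1 0 1
p1 (pos 1,3,5,7,9,11,13,15,17,19,21,23,25,27,29,31): XOR of data positions = 1⊕0⊕0⊕1⊕0⊕1⊕1⊕1⊕0⊕1⊕1⊕0⊕1⊕1⊕1 = 0
p2 (pos 2,3,6,7,10,11,14,15,18,19,22,23,26,27,30,31): XOR of data positions = 1⊕1⊕0⊕0⊕0⊕1⊕1⊕0⊕0⊕0⊕1⊕1⊕1⊕0⊕1 = 0
p4 (pos 4,5,6,7,12,13,14,15,20,21,22,23,28,29,30,31): XOR of data positions = 0⊕1⊕0⊕0⊕1⊕1⊕1⊕1⊕1⊕0⊕1⊕0⊕1⊕0⊕1 = 1
p8 (pos 8,9,10,11,12,13,14,15,24,25,26,27,28,29,30,31): XOR of data positions = 1⊕0⊕0⊕0⊕1⊕1⊕1⊕1⊕0⊕1⊕1⊕0⊕1⊕0⊕1 = 1
p16 (pos 16,17,18,19,20,21,22,23,24,25,26,27,28,29,30,31): XOR of data positions = 1⊕0⊕0⊕1⊕1⊕0⊕1⊕1⊕0⊕1⊕1⊕0⊕1⊕0⊕1 = 1
Codeword: 0011010110001111100110110110101

0011010110001111100110110110101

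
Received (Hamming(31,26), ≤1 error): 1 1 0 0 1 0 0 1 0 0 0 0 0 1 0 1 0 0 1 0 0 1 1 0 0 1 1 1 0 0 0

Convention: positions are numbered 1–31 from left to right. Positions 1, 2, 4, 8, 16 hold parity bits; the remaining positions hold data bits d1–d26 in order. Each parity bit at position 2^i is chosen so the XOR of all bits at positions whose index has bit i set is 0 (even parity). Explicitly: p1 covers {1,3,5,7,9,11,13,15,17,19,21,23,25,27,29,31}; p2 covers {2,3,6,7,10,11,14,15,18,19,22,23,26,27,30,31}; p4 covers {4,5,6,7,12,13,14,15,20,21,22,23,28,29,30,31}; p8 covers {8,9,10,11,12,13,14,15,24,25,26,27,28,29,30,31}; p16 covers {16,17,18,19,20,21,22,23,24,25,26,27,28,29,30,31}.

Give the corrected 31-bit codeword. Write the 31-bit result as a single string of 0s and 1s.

s1 (pos 1,3,5,7,9,11,13,15,17,19,21,23,25,27,29,31): 1⊕0⊕1⊕0⊕0⊕0⊕0⊕0⊕0⊕1⊕0⊕1⊕0⊕1⊕0⊕0 = 1
s2 (pos 2,3,6,7,10,11,14,15,18,19,22,23,26,27,30,31): 1⊕0⊕0⊕0⊕0⊕0⊕1⊕0⊕0⊕1⊕1⊕1⊕1⊕1⊕0⊕0 = 1
s4 (pos 4,5,6,7,12,13,14,15,20,21,22,23,28,29,30,31): 0⊕1⊕0⊕0⊕0⊕0⊕1⊕0⊕0⊕0⊕1⊕1⊕1⊕0⊕0⊕0 = 1
s8 (pos 8,9,10,11,12,13,14,15,24,25,26,27,28,29,30,31): 1⊕0⊕0⊕0⊕0⊕0⊕1⊕0⊕0⊕0⊕1⊕1⊕1⊕0⊕0⊕0 = 1
s16 (pos 16,17,18,19,20,21,22,23,24,25,26,27,28,29,30,31): 1⊕0⊕0⊕1⊕0⊕0⊕1⊕1⊕0⊕0⊕1⊕1⊕1⊕0⊕0⊕0 = 1
Syndrome s16…s1 = 11111 → error at position 31.
Flip position 31: 1100100100000101001001100111000 → 1100100100000101001001100111001

1100100100000101001001100111001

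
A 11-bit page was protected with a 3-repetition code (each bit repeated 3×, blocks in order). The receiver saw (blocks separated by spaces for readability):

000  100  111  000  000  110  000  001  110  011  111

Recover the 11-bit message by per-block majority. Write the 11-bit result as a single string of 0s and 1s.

00100100111

Block 1 (000): 0 ones → 0
Block 2 (100): 1 one → 0
Block 3 (111): 3 ones → 1
Block 4 (000): 0 ones → 0
Block 5 (000): 0 ones → 0
Block 6 (110): 2 ones → 1
Block 7 (000): 0 ones → 0
Block 8 (001): 1 one → 0
Block 9 (110): 2 ones → 1
Block 10 (011): 2 ones → 1
Block 11 (111): 3 ones → 1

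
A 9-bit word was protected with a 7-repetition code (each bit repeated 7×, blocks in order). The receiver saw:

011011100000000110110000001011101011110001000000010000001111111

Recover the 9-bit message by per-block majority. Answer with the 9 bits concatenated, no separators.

Block 1 (0110111): 5 ones → 1
Block 2 (0000000): 0 ones → 0
Block 3 (0110110): 4 ones → 1
Block 4 (0000010): 1 one → 0
Block 5 (1110101): 5 ones → 1
Block 6 (1110001): 4 ones → 1
Block 7 (0000000): 0 ones → 0
Block 8 (1000000): 1 one → 0
Block 9 (1111111): 7 ones → 1

101011001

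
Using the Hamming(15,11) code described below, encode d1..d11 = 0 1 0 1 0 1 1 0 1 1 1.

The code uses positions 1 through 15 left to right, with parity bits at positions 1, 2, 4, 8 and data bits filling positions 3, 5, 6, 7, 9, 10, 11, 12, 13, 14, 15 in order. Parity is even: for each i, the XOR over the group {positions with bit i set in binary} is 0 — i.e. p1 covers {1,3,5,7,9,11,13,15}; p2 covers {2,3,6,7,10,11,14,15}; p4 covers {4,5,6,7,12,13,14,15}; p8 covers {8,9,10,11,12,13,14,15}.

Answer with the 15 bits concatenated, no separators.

Place data at non-parity positions: p1 p2 0 p4 1 0 1 p8 0 1 1 0 1 1 1
p1 (pos 1,3,5,7,9,11,13,15): XOR of data positions = 0⊕1⊕1⊕0⊕1⊕1⊕1 = 1
p2 (pos 2,3,6,7,10,11,14,15): XOR of data positions = 0⊕0⊕1⊕1⊕1⊕1⊕1 = 1
p4 (pos 4,5,6,7,12,13,14,15): XOR of data positions = 1⊕0⊕1⊕0⊕1⊕1⊕1 = 1
p8 (pos 8,9,10,11,12,13,14,15): XOR of data positions = 0⊕1⊕1⊕0⊕1⊕1⊕1 = 1
Codeword: 110110110110111

110110110110111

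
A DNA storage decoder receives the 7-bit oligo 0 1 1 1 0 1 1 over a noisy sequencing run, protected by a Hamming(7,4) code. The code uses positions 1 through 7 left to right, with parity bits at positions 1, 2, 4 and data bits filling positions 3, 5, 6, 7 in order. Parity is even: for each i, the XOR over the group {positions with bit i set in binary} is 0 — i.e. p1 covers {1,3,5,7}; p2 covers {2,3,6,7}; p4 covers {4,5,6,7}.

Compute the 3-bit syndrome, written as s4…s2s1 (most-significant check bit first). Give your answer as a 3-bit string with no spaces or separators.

100

s1 (pos 1,3,5,7): 0⊕1⊕0⊕1 = 0
s2 (pos 2,3,6,7): 1⊕1⊕1⊕1 = 0
s4 (pos 4,5,6,7): 1⊕0⊕1⊕1 = 1
Syndrome s4…s1 = 100 → error at position 4.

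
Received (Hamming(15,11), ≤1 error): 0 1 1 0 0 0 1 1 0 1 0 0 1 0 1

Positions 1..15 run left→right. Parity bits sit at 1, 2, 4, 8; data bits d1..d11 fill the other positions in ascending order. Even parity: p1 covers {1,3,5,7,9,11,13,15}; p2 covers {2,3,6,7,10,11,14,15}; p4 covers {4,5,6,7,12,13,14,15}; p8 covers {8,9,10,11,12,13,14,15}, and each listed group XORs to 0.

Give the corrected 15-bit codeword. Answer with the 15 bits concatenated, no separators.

011001110100101

s1 (pos 1,3,5,7,9,11,13,15): 0⊕1⊕0⊕1⊕0⊕0⊕1⊕1 = 0
s2 (pos 2,3,6,7,10,11,14,15): 1⊕1⊕0⊕1⊕1⊕0⊕0⊕1 = 1
s4 (pos 4,5,6,7,12,13,14,15): 0⊕0⊕0⊕1⊕0⊕1⊕0⊕1 = 1
s8 (pos 8,9,10,11,12,13,14,15): 1⊕0⊕1⊕0⊕0⊕1⊕0⊕1 = 0
Syndrome s8…s1 = 0110 → error at position 6.
Flip position 6: 011000110100101 → 011001110100101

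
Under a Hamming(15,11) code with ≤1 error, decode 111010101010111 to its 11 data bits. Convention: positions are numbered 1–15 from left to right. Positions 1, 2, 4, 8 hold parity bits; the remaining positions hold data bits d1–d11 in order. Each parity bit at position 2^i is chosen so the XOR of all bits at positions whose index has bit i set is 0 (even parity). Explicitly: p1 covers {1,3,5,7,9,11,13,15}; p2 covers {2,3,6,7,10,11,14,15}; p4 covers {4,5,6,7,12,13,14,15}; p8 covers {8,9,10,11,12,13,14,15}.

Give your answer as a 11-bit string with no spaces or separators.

s1 (pos 1,3,5,7,9,11,13,15): 1⊕1⊕1⊕1⊕1⊕1⊕1⊕1 = 0
s2 (pos 2,3,6,7,10,11,14,15): 1⊕1⊕0⊕1⊕0⊕1⊕1⊕1 = 0
s4 (pos 4,5,6,7,12,13,14,15): 0⊕1⊕0⊕1⊕0⊕1⊕1⊕1 = 1
s8 (pos 8,9,10,11,12,13,14,15): 0⊕1⊕0⊕1⊕0⊕1⊕1⊕1 = 1
Syndrome s8…s1 = 1100 → error at position 12.
Flip position 12: 111010101010111 → 111010101011111
Read data bits from positions 3,5,6,7,9,10,11,12,13,14,15: 11011011111

11011011111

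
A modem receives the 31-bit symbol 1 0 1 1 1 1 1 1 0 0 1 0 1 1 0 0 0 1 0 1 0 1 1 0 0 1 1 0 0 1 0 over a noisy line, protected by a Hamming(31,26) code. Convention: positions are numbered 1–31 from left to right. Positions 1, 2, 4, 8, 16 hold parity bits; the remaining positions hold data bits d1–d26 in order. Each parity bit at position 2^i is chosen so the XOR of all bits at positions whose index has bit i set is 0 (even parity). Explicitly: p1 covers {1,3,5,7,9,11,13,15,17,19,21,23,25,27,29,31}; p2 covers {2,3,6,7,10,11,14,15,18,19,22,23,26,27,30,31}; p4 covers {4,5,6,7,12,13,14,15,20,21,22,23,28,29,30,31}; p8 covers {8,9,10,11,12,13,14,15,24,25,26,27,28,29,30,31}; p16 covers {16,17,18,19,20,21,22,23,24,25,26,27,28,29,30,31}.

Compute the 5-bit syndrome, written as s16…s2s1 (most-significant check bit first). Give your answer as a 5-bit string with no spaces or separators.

11010

s1 (pos 1,3,5,7,9,11,13,15,17,19,21,23,25,27,29,31): 1⊕1⊕1⊕1⊕0⊕1⊕1⊕0⊕0⊕0⊕0⊕1⊕0⊕1⊕0⊕0 = 0
s2 (pos 2,3,6,7,10,11,14,15,18,19,22,23,26,27,30,31): 0⊕1⊕1⊕1⊕0⊕1⊕1⊕0⊕1⊕0⊕1⊕1⊕1⊕1⊕1⊕0 = 1
s4 (pos 4,5,6,7,12,13,14,15,20,21,22,23,28,29,30,31): 1⊕1⊕1⊕1⊕0⊕1⊕1⊕0⊕1⊕0⊕1⊕1⊕0⊕0⊕1⊕0 = 0
s8 (pos 8,9,10,11,12,13,14,15,24,25,26,27,28,29,30,31): 1⊕0⊕0⊕1⊕0⊕1⊕1⊕0⊕0⊕0⊕1⊕1⊕0⊕0⊕1⊕0 = 1
s16 (pos 16,17,18,19,20,21,22,23,24,25,26,27,28,29,30,31): 0⊕0⊕1⊕0⊕1⊕0⊕1⊕1⊕0⊕0⊕1⊕1⊕0⊕0⊕1⊕0 = 1
Syndrome s16…s1 = 11010 → error at position 26.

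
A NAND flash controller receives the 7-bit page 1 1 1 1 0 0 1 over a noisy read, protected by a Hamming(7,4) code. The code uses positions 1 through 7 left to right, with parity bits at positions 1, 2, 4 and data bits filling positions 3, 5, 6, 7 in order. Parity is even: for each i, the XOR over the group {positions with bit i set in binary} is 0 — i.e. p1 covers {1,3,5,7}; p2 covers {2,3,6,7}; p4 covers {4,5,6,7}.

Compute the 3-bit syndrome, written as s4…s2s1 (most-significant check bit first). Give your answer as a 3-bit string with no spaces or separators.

s1 (pos 1,3,5,7): 1⊕1⊕0⊕1 = 1
s2 (pos 2,3,6,7): 1⊕1⊕0⊕1 = 1
s4 (pos 4,5,6,7): 1⊕0⊕0⊕1 = 0
Syndrome s4…s1 = 011 → error at position 3.

011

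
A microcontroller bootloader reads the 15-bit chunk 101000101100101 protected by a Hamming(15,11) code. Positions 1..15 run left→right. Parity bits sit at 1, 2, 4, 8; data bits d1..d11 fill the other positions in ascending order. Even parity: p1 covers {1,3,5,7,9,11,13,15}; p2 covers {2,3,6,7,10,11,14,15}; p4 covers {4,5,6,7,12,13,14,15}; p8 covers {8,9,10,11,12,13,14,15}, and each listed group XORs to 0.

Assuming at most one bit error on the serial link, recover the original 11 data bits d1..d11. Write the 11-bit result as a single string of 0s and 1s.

s1 (pos 1,3,5,7,9,11,13,15): 1⊕1⊕0⊕1⊕1⊕0⊕1⊕1 = 0
s2 (pos 2,3,6,7,10,11,14,15): 0⊕1⊕0⊕1⊕1⊕0⊕0⊕1 = 0
s4 (pos 4,5,6,7,12,13,14,15): 0⊕0⊕0⊕1⊕0⊕1⊕0⊕1 = 1
s8 (pos 8,9,10,11,12,13,14,15): 0⊕1⊕1⊕0⊕0⊕1⊕0⊕1 = 0
Syndrome s8…s1 = 0100 → error at position 4.
Flip position 4: 101000101100101 → 101100101100101
Read data bits from positions 3,5,6,7,9,10,11,12,13,14,15: 10011100101

10011100101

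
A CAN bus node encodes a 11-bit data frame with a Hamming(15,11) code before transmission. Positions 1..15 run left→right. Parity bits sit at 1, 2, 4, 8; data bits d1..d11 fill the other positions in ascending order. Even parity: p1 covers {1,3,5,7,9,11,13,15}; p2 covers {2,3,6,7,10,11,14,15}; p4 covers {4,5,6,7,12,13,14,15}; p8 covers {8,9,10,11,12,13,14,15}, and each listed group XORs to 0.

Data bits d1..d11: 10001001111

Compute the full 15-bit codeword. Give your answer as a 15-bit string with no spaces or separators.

011000011001111

Place data at non-parity positions: p1 p2 1 p4 0 0 0 p8 1 0 0 1 1 1 1
p1 (pos 1,3,5,7,9,11,13,15): XOR of data positions = 1⊕0⊕0⊕1⊕0⊕1⊕1 = 0
p2 (pos 2,3,6,7,10,11,14,15): XOR of data positions = 1⊕0⊕0⊕0⊕0⊕1⊕1 = 1
p4 (pos 4,5,6,7,12,13,14,15): XOR of data positions = 0⊕0⊕0⊕1⊕1⊕1⊕1 = 0
p8 (pos 8,9,10,11,12,13,14,15): XOR of data positions = 1⊕0⊕0⊕1⊕1⊕1⊕1 = 1
Codeword: 011000011001111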